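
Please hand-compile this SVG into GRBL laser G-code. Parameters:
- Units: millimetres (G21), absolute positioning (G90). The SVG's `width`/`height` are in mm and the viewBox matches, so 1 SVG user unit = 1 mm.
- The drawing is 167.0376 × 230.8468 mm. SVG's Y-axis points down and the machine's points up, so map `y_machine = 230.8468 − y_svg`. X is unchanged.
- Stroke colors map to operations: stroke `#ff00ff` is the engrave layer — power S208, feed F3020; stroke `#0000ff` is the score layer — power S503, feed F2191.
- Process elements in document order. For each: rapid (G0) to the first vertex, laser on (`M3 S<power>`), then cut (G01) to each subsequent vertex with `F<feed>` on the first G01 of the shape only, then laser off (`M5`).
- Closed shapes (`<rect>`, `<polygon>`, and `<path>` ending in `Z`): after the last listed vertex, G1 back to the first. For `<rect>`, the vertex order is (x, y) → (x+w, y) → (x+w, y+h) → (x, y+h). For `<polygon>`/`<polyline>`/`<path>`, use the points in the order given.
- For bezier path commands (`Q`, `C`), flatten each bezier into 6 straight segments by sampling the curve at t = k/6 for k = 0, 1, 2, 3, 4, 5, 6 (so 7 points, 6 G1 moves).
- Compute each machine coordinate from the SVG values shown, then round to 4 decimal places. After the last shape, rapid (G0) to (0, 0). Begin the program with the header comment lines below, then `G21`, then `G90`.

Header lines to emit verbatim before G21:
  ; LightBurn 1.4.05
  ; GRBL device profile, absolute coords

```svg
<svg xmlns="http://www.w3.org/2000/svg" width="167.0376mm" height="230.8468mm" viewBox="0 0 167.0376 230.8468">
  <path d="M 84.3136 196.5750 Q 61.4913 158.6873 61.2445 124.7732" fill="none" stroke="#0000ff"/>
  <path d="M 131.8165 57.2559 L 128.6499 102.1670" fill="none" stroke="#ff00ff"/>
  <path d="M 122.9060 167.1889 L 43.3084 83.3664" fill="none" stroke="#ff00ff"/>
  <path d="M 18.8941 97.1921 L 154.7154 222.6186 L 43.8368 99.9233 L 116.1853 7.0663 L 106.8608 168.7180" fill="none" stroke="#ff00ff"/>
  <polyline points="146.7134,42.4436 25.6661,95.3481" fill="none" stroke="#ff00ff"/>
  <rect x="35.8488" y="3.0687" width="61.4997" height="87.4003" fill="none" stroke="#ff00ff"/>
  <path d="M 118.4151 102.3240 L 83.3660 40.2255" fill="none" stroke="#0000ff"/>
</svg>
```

1 u = 1 mm; y_m = 230.8468 − y.

[1] `<path>` quadratic bezier, #0000ff→score S503 F2191: (84.3136,34.2718) → (77.3333,46.7907) → (71.6071,59.0888) → (67.1352,71.1661) → (63.9174,83.0227) → (61.9539,94.6585) → (61.2445,106.0736)

[2] `<path>` line segment, #ff00ff→engrave S208 F3020: (131.8165,173.5909) → (128.6499,128.6798)

[3] `<path>` line segment, #ff00ff→engrave S208 F3020: (122.9060,63.6579) → (43.3084,147.4804)

[4] `<path>` open polyline, #ff00ff→engrave S208 F3020: (18.8941,133.6547) → (154.7154,8.2282) → (43.8368,130.9235) → (116.1853,223.7805) → (106.8608,62.1288)

[5] `<polyline>` line segment, #ff00ff→engrave S208 F3020: (146.7134,188.4032) → (25.6661,135.4987)

[6] `<rect>` rectangle, #ff00ff→engrave S208 F3020: (35.8488,227.7781) → (97.3485,227.7781) → (97.3485,140.3778) → (35.8488,140.3778) → (35.8488,227.7781) (closed)

[7] `<path>` line segment, #0000ff→score S503 F2191: (118.4151,128.5228) → (83.3660,190.6213)

; LightBurn 1.4.05
; GRBL device profile, absolute coords
G21
G90
G0 X84.3136 Y34.2718
M3 S503
G01 X77.3333 Y46.7907 F2191
G01 X71.6071 Y59.0888
G01 X67.1352 Y71.1661
G01 X63.9174 Y83.0227
G01 X61.9539 Y94.6585
G01 X61.2445 Y106.0736
M5
G0 X131.8165 Y173.5909
M3 S208
G01 X128.6499 Y128.6798 F3020
M5
G0 X122.9060 Y63.6579
M3 S208
G01 X43.3084 Y147.4804 F3020
M5
G0 X18.8941 Y133.6547
M3 S208
G01 X154.7154 Y8.2282 F3020
G01 X43.8368 Y130.9235
G01 X116.1853 Y223.7805
G01 X106.8608 Y62.1288
M5
G0 X146.7134 Y188.4032
M3 S208
G01 X25.6661 Y135.4987 F3020
M5
G0 X35.8488 Y227.7781
M3 S208
G01 X97.3485 Y227.7781 F3020
G01 X97.3485 Y140.3778
G01 X35.8488 Y140.3778
G01 X35.8488 Y227.7781
M5
G0 X118.4151 Y128.5228
M3 S503
G01 X83.3660 Y190.6213 F2191
M5
G0 X0.0000 Y0.0000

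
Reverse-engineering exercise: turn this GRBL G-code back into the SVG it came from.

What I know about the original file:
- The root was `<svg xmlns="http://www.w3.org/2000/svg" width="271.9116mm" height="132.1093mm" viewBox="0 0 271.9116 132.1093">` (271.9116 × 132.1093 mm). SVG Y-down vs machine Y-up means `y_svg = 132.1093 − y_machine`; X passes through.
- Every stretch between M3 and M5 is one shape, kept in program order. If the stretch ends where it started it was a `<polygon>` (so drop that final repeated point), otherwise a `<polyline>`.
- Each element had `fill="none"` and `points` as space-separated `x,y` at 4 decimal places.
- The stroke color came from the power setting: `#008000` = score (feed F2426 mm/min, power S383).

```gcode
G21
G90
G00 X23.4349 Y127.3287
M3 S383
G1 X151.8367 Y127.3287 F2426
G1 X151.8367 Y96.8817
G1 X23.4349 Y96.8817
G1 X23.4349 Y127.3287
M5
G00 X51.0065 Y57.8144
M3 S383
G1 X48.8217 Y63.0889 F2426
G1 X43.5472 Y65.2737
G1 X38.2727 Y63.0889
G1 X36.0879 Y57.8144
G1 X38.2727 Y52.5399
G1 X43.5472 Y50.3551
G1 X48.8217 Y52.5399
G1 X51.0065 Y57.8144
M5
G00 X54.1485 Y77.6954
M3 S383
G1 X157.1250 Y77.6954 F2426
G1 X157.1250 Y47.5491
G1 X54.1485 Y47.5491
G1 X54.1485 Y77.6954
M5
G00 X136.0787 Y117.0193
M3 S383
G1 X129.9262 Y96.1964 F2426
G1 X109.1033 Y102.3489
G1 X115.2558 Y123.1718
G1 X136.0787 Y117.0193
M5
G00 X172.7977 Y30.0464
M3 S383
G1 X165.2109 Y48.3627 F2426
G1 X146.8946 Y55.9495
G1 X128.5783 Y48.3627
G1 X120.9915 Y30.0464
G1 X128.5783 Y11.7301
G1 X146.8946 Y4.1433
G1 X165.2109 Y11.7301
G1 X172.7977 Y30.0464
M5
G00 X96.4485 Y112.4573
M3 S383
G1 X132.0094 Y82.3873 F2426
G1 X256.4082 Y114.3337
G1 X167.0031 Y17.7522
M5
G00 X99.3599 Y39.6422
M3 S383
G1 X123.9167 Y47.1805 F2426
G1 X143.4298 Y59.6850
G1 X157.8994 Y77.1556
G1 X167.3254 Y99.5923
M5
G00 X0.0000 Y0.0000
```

<svg xmlns="http://www.w3.org/2000/svg" width="271.9116mm" height="132.1093mm" viewBox="0 0 271.9116 132.1093">
  <polygon points="23.4349,4.7806 151.8367,4.7806 151.8367,35.2276 23.4349,35.2276" fill="none" stroke="#008000"/>
  <polygon points="51.0065,74.2949 48.8217,69.0204 43.5472,66.8356 38.2727,69.0204 36.0879,74.2949 38.2727,79.5694 43.5472,81.7542 48.8217,79.5694" fill="none" stroke="#008000"/>
  <polygon points="54.1485,54.4139 157.1250,54.4139 157.1250,84.5602 54.1485,84.5602" fill="none" stroke="#008000"/>
  <polygon points="136.0787,15.0900 129.9262,35.9129 109.1033,29.7604 115.2558,8.9375" fill="none" stroke="#008000"/>
  <polygon points="172.7977,102.0629 165.2109,83.7466 146.8946,76.1598 128.5783,83.7466 120.9915,102.0629 128.5783,120.3792 146.8946,127.9660 165.2109,120.3792" fill="none" stroke="#008000"/>
  <polyline points="96.4485,19.6520 132.0094,49.7220 256.4082,17.7756 167.0031,114.3571" fill="none" stroke="#008000"/>
  <polyline points="99.3599,92.4671 123.9167,84.9288 143.4298,72.4243 157.8994,54.9537 167.3254,32.5170" fill="none" stroke="#008000"/>
</svg>

Machine Y-up, SVG Y-down with viewBox height 132.1093, so y_svg = 132.1093 − y_machine; X carries over. Every run uses S383, so all elements get stroke `#008000` (score).

Run 1: The run returns to its start, so emit a `<polygon>` with points (Y-flipped): 23.4349,4.7806 151.8367,4.7806 151.8367,35.2276 23.4349,35.2276.

Run 2: The run returns to its start, so emit a `<polygon>` with points (Y-flipped): 51.0065,74.2949 48.8217,69.0204 43.5472,66.8356 38.2727,69.0204 36.0879,74.2949 38.2727,79.5694 43.5472,81.7542 48.8217,79.5694.

Run 3: The run returns to its start, so emit a `<polygon>` with points (Y-flipped): 54.1485,54.4139 157.1250,54.4139 157.1250,84.5602 54.1485,84.5602.

Run 4: The run returns to its start, so emit a `<polygon>` with points (Y-flipped): 136.0787,15.0900 129.9262,35.9129 109.1033,29.7604 115.2558,8.9375.

Run 5: The run returns to its start, so emit a `<polygon>` with points (Y-flipped): 172.7977,102.0629 165.2109,83.7466 146.8946,76.1598 128.5783,83.7466 120.9915,102.0629 128.5783,120.3792 146.8946,127.9660 165.2109,120.3792.

Run 6: The run is open, so emit a `<polyline>` with points (Y-flipped): 96.4485,19.6520 132.0094,49.7220 256.4082,17.7756 167.0031,114.3571.

Run 7: The run is open, so emit a `<polyline>` with points (Y-flipped): 99.3599,92.4671 123.9167,84.9288 143.4298,72.4243 157.8994,54.9537 167.3254,32.5170.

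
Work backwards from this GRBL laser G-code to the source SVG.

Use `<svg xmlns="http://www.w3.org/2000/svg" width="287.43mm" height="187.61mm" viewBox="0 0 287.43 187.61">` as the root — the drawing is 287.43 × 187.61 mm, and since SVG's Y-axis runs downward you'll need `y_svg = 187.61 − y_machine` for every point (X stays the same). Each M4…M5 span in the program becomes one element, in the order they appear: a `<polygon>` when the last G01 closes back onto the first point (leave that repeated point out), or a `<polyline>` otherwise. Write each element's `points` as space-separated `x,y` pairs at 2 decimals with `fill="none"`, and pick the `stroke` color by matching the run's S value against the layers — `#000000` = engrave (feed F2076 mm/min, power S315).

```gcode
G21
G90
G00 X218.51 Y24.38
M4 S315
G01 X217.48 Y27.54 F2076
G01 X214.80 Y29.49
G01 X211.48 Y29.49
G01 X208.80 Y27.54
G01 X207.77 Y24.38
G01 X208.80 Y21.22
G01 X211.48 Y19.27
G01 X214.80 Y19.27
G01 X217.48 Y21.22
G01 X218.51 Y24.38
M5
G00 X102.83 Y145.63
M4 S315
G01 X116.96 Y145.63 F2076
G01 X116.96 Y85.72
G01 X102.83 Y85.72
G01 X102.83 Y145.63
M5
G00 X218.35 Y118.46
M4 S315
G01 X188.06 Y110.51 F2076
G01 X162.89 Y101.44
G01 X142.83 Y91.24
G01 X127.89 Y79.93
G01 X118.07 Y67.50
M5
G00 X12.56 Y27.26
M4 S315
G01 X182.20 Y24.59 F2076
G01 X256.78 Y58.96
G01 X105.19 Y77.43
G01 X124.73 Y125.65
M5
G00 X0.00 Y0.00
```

y_svg = 187.61 − y_m. Every run uses S315, so all elements get stroke `#000000` (engrave).

[1] closed run; points: 218.51,163.23 217.48,160.07 214.80,158.12 211.48,158.12 208.80,160.07 207.77,163.23 208.80,166.39 211.48,168.34 214.80,168.34 217.48,166.39

[2] closed run; points: 102.83,41.98 116.96,41.98 116.96,101.89 102.83,101.89

[3] open run; points: 218.35,69.15 188.06,77.10 162.89,86.17 142.83,96.37 127.89,107.68 118.07,120.11

[4] open run; points: 12.56,160.35 182.20,163.02 256.78,128.65 105.19,110.18 124.73,61.96

<svg xmlns="http://www.w3.org/2000/svg" width="287.43mm" height="187.61mm" viewBox="0 0 287.43 187.61">
  <polygon points="218.51,163.23 217.48,160.07 214.80,158.12 211.48,158.12 208.80,160.07 207.77,163.23 208.80,166.39 211.48,168.34 214.80,168.34 217.48,166.39" fill="none" stroke="#000000"/>
  <polygon points="102.83,41.98 116.96,41.98 116.96,101.89 102.83,101.89" fill="none" stroke="#000000"/>
  <polyline points="218.35,69.15 188.06,77.10 162.89,86.17 142.83,96.37 127.89,107.68 118.07,120.11" fill="none" stroke="#000000"/>
  <polyline points="12.56,160.35 182.20,163.02 256.78,128.65 105.19,110.18 124.73,61.96" fill="none" stroke="#000000"/>
</svg>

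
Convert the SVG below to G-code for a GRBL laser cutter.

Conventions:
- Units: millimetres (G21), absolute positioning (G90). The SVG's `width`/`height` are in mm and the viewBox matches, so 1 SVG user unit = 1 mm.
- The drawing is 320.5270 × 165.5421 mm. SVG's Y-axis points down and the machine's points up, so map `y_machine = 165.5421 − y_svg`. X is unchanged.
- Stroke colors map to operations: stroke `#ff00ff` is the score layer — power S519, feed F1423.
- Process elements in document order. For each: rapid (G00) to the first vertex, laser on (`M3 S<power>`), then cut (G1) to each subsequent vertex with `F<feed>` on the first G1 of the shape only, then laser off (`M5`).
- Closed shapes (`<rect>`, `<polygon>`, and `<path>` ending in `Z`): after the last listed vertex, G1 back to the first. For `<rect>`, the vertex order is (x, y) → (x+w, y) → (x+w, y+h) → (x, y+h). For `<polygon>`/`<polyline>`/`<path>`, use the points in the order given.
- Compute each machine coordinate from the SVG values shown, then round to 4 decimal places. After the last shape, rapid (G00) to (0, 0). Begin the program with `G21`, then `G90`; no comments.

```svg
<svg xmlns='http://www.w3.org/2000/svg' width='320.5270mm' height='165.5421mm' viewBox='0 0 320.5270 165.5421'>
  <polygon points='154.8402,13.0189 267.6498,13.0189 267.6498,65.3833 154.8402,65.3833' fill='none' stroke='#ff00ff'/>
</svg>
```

G21
G90
G00 X154.8402 Y152.5232
M3 S519
G1 X267.6498 Y152.5232 F1423
G1 X267.6498 Y100.1588
G1 X154.8402 Y100.1588
G1 X154.8402 Y152.5232
M5
G00 X0.0000 Y0.0000

viewBox `0 0 320.5270 165.5421` with mm width/height → 1 unit = 1 mm. Flip: y_m = 165.5421 − y_svg.

**Shape 1** — `<polygon>` rectangle, stroke `#ff00ff` → score (S519, F1423). Machine vertices: (154.8402,152.5232) → (267.6498,152.5232) → (267.6498,100.1588) → (154.8402,100.1588) → (154.8402,152.5232). Closed: final G1 returns to the first vertex.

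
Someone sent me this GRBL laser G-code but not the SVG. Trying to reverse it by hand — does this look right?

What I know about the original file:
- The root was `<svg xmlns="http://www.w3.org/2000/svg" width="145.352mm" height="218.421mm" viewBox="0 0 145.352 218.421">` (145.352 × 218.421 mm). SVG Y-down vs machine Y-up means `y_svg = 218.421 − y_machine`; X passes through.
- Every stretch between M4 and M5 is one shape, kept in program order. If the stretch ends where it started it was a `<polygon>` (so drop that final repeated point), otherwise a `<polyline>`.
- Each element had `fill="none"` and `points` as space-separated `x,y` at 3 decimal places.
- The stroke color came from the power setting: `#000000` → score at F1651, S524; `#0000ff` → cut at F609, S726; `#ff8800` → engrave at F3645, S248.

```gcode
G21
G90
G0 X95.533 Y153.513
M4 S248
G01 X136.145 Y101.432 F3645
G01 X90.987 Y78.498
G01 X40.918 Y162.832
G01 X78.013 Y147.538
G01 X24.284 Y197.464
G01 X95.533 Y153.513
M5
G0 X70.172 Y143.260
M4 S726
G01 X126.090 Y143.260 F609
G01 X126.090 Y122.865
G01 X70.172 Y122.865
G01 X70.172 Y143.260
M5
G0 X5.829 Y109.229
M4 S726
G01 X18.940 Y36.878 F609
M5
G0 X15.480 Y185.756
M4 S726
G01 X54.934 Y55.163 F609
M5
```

<svg xmlns="http://www.w3.org/2000/svg" width="145.352mm" height="218.421mm" viewBox="0 0 145.352 218.421">
  <polygon points="95.533,64.908 136.145,116.989 90.987,139.923 40.918,55.589 78.013,70.883 24.284,20.957" fill="none" stroke="#ff8800"/>
  <polygon points="70.172,75.161 126.090,75.161 126.090,95.556 70.172,95.556" fill="none" stroke="#0000ff"/>
  <polyline points="5.829,109.192 18.940,181.543" fill="none" stroke="#0000ff"/>
  <polyline points="15.480,32.665 54.934,163.258" fill="none" stroke="#0000ff"/>
</svg>

Each laser-on run becomes one SVG element. Flip Y back into SVG space with y_svg = 218.421 − y_machine.

Run 1: S248 ⇒ engrave layer `#ff8800`. The run returns to its start, so emit a `<polygon>` with points (Y-flipped): 95.533,64.908 136.145,116.989 90.987,139.923 40.918,55.589 78.013,70.883 24.284,20.957.

Run 2: S726 ⇒ cut layer `#0000ff`. The run returns to its start, so emit a `<polygon>` with points (Y-flipped): 70.172,75.161 126.090,75.161 126.090,95.556 70.172,95.556.

Run 3: power S726 maps to stroke `#0000ff` (cut). The run is open, so emit a `<polyline>` with points (Y-flipped): 5.829,109.192 18.940,181.543.

Run 4: power S726 maps to stroke `#0000ff` (cut). The run is open, so emit a `<polyline>` with points (Y-flipped): 15.480,32.665 54.934,163.258.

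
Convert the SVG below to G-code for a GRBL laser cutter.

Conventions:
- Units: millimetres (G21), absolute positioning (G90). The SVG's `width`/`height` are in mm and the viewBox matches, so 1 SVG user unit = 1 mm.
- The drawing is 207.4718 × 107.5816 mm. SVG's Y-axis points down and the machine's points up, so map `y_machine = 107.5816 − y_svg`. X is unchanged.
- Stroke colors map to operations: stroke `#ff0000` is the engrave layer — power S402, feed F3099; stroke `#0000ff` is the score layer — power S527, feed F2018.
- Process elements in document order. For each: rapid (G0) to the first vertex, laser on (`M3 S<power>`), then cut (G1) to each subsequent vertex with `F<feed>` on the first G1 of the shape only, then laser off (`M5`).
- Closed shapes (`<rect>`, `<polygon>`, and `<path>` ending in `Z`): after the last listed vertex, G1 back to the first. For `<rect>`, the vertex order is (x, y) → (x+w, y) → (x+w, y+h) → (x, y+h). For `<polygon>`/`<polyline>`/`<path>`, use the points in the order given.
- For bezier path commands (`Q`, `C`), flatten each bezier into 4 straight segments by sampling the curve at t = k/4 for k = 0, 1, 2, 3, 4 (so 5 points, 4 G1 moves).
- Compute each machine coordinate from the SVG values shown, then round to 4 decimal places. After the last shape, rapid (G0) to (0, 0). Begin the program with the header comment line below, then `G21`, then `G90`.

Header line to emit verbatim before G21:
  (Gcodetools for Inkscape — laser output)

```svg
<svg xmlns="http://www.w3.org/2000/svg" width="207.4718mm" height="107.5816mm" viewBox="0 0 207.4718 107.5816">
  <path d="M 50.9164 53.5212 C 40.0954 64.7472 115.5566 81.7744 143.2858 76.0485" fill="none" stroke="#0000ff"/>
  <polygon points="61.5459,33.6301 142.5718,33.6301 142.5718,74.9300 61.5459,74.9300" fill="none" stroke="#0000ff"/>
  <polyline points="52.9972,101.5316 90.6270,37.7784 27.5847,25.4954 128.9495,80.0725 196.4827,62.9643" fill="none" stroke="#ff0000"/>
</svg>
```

1 u = 1 mm; y_m = 107.5816 − y.

[1] `<path>` cubic bezier, #0000ff→score S527 F2018: (50.9164,54.0604) → (56.8846,44.9993) → (82.6448,36.4398) → (115.6331,31.0587) → (143.2858,31.5331)

[2] `<polygon>` rectangle, #0000ff→score S527 F2018: (61.5459,73.9515) → (142.5718,73.9515) → (142.5718,32.6516) → (61.5459,32.6516) → (61.5459,73.9515) (closed)

[3] `<polyline>` open polyline, #ff0000→engrave S402 F3099: (52.9972,6.0500) → (90.6270,69.8032) → (27.5847,82.0862) → (128.9495,27.5091) → (196.4827,44.6173)

(Gcodetools for Inkscape — laser output)
G21
G90
G0 X50.9164 Y54.0604
M3 S527
G1 X56.8846 Y44.9993 F2018
G1 X82.6448 Y36.4398
G1 X115.6331 Y31.0587
G1 X143.2858 Y31.5331
M5
G0 X61.5459 Y73.9515
M3 S527
G1 X142.5718 Y73.9515 F2018
G1 X142.5718 Y32.6516
G1 X61.5459 Y32.6516
G1 X61.5459 Y73.9515
M5
G0 X52.9972 Y6.0500
M3 S402
G1 X90.6270 Y69.8032 F3099
G1 X27.5847 Y82.0862
G1 X128.9495 Y27.5091
G1 X196.4827 Y44.6173
M5
G0 X0.0000 Y0.0000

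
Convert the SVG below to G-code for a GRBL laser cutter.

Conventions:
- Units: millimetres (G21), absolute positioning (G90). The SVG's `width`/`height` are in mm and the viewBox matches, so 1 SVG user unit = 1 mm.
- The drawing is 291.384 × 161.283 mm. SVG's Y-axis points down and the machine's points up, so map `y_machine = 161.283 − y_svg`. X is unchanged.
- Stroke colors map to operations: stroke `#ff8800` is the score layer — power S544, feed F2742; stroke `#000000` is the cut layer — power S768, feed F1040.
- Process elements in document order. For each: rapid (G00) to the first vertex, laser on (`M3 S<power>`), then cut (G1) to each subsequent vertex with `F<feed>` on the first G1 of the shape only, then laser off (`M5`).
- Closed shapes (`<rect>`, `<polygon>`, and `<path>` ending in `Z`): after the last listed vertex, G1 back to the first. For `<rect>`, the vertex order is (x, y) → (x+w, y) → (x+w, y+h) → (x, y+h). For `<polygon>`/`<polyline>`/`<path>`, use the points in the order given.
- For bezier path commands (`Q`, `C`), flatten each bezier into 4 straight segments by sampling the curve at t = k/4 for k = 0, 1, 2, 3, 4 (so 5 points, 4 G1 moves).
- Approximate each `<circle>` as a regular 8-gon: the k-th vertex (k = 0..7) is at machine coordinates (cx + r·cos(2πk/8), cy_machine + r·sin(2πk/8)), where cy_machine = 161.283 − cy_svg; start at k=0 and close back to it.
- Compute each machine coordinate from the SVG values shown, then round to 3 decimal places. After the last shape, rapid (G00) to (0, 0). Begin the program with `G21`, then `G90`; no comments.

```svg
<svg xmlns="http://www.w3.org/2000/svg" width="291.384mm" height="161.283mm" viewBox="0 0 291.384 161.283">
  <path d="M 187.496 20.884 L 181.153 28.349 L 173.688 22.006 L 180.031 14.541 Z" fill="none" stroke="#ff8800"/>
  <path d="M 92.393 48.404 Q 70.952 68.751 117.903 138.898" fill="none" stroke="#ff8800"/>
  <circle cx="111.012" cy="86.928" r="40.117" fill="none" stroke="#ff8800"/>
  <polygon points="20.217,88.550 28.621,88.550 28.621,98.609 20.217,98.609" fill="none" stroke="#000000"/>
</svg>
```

viewBox `0 0 291.384 161.283` with mm width/height → 1 unit = 1 mm. Flip: y_m = 161.283 − y_svg.

**Shape 1** — `<path>` regular polygon, stroke `#ff8800` → score (S544, F2742). Machine vertices: (187.496,140.399) → (181.153,132.934) → (173.688,139.277) → (180.031,146.742) → (187.496,140.399). Closed: final G1 returns to the first vertex.

**Shape 2** — `<path>` quadratic bezier, stroke `#ff8800` → score (S544, F2742). Control points (SVG): P0=(92.393,48.404), P1=(70.952,68.751), P2=(117.903,138.898); sampled at t=k/4. Machine vertices: (92.393,112.879) → (85.947,99.593) → (88.050,80.082) → (98.702,54.346) → (117.903,22.385). Open path.

**Shape 3** — `<circle>` circle, stroke `#ff8800` → score (S544, F2742). Machine vertices: (151.129,74.355) → (139.379,102.722) → (111.012,114.472) → (82.645,102.722) → (70.895,74.355) → (82.645,45.988) → (111.012,34.238) → (139.379,45.988) → (151.129,74.355). Closed: final G1 returns to the first vertex.

**Shape 4** — `<polygon>` rectangle, stroke `#000000` → cut (S768, F1040). Machine vertices: (20.217,72.733) → (28.621,72.733) → (28.621,62.674) → (20.217,62.674) → (20.217,72.733). Closed: final G1 returns to the first vertex.

G21
G90
G00 X187.496 Y140.399
M3 S544
G1 X181.153 Y132.934 F2742
G1 X173.688 Y139.277
G1 X180.031 Y146.742
G1 X187.496 Y140.399
M5
G00 X92.393 Y112.879
M3 S544
G1 X85.947 Y99.593 F2742
G1 X88.050 Y80.082
G1 X98.702 Y54.346
G1 X117.903 Y22.385
M5
G00 X151.129 Y74.355
M3 S544
G1 X139.379 Y102.722 F2742
G1 X111.012 Y114.472
G1 X82.645 Y102.722
G1 X70.895 Y74.355
G1 X82.645 Y45.988
G1 X111.012 Y34.238
G1 X139.379 Y45.988
G1 X151.129 Y74.355
M5
G00 X20.217 Y72.733
M3 S768
G1 X28.621 Y72.733 F1040
G1 X28.621 Y62.674
G1 X20.217 Y62.674
G1 X20.217 Y72.733
M5
G00 X0.000 Y0.000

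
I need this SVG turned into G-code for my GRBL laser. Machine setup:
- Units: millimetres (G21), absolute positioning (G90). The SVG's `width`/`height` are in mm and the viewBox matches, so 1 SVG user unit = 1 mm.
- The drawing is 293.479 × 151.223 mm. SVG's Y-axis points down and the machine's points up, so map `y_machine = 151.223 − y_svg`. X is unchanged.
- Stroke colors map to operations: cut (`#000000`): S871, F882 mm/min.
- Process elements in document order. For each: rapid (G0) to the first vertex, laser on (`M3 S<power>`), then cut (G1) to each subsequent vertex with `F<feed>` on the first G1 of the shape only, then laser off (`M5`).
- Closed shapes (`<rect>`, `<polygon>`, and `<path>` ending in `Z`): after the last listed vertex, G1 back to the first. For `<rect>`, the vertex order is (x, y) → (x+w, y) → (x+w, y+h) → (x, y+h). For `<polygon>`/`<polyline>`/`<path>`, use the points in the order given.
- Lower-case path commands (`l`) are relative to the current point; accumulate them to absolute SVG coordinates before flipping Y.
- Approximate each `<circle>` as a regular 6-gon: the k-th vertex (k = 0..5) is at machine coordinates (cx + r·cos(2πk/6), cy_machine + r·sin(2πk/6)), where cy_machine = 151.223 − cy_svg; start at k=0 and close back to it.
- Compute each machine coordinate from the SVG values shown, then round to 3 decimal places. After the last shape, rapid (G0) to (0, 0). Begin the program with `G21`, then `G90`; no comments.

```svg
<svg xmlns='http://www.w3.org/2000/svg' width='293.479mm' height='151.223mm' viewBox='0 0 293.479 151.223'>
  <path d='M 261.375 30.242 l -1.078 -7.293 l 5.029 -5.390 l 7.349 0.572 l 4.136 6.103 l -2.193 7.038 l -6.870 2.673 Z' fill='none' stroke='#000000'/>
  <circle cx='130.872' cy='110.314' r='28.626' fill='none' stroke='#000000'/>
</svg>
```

viewBox `0 0 293.479 151.223` with mm width/height → 1 unit = 1 mm. Flip: y_m = 151.223 − y_svg.

**Shape 1** — `<path>` regular polygon, stroke `#000000` → cut (S871, F882). Machine vertices: (261.375,120.981) → (260.297,128.274) → (265.326,133.664) → (272.675,133.092) → (276.811,126.989) → (274.618,119.951) → (267.748,117.278) → (261.375,120.981). Closed: final G1 returns to the first vertex.

**Shape 2** — `<circle>` circle, stroke `#000000` → cut (S871, F882). Machine vertices: (159.498,40.909) → (145.185,65.700) → (116.559,65.700) → (102.246,40.909) → (116.559,16.118) → (145.185,16.118) → (159.498,40.909). Closed: final G1 returns to the first vertex.

G21
G90
G0 X261.375 Y120.981
M3 S871
G1 X260.297 Y128.274 F882
G1 X265.326 Y133.664
G1 X272.675 Y133.092
G1 X276.811 Y126.989
G1 X274.618 Y119.951
G1 X267.748 Y117.278
G1 X261.375 Y120.981
M5
G0 X159.498 Y40.909
M3 S871
G1 X145.185 Y65.700 F882
G1 X116.559 Y65.700
G1 X102.246 Y40.909
G1 X116.559 Y16.118
G1 X145.185 Y16.118
G1 X159.498 Y40.909
M5
G0 X0.000 Y0.000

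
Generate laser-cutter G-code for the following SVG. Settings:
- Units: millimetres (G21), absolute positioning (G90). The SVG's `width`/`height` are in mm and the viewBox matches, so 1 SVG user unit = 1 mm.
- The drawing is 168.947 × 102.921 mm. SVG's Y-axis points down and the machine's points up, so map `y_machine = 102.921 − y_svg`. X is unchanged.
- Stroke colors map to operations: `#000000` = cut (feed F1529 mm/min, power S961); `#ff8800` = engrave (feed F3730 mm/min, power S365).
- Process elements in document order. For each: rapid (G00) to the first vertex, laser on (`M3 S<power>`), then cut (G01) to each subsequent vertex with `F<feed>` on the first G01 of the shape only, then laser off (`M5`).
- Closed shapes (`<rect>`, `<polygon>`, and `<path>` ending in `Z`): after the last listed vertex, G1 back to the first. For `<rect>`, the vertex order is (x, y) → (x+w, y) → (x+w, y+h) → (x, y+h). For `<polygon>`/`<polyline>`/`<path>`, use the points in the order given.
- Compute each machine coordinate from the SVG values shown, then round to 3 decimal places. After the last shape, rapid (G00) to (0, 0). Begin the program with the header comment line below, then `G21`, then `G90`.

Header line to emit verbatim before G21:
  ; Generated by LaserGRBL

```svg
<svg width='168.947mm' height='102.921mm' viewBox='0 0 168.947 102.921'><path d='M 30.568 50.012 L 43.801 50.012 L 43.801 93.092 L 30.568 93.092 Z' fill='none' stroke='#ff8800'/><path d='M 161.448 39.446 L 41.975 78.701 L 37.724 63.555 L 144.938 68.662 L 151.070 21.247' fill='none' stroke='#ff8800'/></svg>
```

; Generated by LaserGRBL
G21
G90
G00 X30.568 Y52.909
M3 S365
G01 X43.801 Y52.909 F3730
G01 X43.801 Y9.829
G01 X30.568 Y9.829
G01 X30.568 Y52.909
M5
G00 X161.448 Y63.475
M3 S365
G01 X41.975 Y24.220 F3730
G01 X37.724 Y39.366
G01 X144.938 Y34.259
G01 X151.070 Y81.674
M5
G00 X0.000 Y0.000

1 u = 1 mm; y_m = 102.921 − y.

[1] `<path>` rectangle, #ff8800→engrave S365 F3730: (30.568,52.909) → (43.801,52.909) → (43.801,9.829) → (30.568,9.829) → (30.568,52.909) (closed)

[2] `<path>` open polyline, #ff8800→engrave S365 F3730: (161.448,63.475) → (41.975,24.220) → (37.724,39.366) → (144.938,34.259) → (151.070,81.674)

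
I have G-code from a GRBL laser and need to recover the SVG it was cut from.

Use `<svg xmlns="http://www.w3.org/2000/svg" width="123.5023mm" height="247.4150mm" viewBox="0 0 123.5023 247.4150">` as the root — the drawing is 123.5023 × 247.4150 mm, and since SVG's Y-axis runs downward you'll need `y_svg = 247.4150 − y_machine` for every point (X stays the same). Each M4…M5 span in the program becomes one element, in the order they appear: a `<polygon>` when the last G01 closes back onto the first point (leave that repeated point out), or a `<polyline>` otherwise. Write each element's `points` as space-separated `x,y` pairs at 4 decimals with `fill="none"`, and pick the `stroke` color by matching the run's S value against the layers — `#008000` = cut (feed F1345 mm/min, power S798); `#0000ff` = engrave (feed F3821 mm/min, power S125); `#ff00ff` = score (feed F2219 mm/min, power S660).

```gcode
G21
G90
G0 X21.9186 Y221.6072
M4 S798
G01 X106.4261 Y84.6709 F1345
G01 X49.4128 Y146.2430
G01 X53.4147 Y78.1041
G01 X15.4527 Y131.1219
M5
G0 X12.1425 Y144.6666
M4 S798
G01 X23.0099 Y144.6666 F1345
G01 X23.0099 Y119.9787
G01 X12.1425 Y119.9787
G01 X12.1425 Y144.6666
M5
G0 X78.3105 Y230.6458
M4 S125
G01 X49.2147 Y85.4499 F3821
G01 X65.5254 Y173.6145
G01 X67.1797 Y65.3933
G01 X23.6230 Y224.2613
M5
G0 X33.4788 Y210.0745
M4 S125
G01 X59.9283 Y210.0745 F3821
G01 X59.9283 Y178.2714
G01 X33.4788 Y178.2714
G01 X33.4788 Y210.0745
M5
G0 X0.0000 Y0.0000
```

<svg xmlns="http://www.w3.org/2000/svg" width="123.5023mm" height="247.4150mm" viewBox="0 0 123.5023 247.4150">
  <polyline points="21.9186,25.8078 106.4261,162.7441 49.4128,101.1720 53.4147,169.3109 15.4527,116.2931" fill="none" stroke="#008000"/>
  <polygon points="12.1425,102.7484 23.0099,102.7484 23.0099,127.4363 12.1425,127.4363" fill="none" stroke="#008000"/>
  <polyline points="78.3105,16.7692 49.2147,161.9651 65.5254,73.8005 67.1797,182.0217 23.6230,23.1537" fill="none" stroke="#0000ff"/>
  <polygon points="33.4788,37.3405 59.9283,37.3405 59.9283,69.1436 33.4788,69.1436" fill="none" stroke="#0000ff"/>
</svg>

Machine Y-up, SVG Y-down with viewBox height 247.4150, so y_svg = 247.4150 − y_machine; X carries over.

Run 1: the run's S798 means `#008000` (cut). The run is open, so emit a `<polyline>` with points (Y-flipped): 21.9186,25.8078 106.4261,162.7441 49.4128,101.1720 53.4147,169.3109 15.4527,116.2931.

Run 2: power S798 maps to stroke `#008000` (cut). The run returns to its start, so emit a `<polygon>` with points (Y-flipped): 12.1425,102.7484 23.0099,102.7484 23.0099,127.4363 12.1425,127.4363.

Run 3: the run's S125 means `#0000ff` (engrave). The run is open, so emit a `<polyline>` with points (Y-flipped): 78.3105,16.7692 49.2147,161.9651 65.5254,73.8005 67.1797,182.0217 23.6230,23.1537.

Run 4: power S125 maps to stroke `#0000ff` (engrave). The run returns to its start, so emit a `<polygon>` with points (Y-flipped): 33.4788,37.3405 59.9283,37.3405 59.9283,69.1436 33.4788,69.1436.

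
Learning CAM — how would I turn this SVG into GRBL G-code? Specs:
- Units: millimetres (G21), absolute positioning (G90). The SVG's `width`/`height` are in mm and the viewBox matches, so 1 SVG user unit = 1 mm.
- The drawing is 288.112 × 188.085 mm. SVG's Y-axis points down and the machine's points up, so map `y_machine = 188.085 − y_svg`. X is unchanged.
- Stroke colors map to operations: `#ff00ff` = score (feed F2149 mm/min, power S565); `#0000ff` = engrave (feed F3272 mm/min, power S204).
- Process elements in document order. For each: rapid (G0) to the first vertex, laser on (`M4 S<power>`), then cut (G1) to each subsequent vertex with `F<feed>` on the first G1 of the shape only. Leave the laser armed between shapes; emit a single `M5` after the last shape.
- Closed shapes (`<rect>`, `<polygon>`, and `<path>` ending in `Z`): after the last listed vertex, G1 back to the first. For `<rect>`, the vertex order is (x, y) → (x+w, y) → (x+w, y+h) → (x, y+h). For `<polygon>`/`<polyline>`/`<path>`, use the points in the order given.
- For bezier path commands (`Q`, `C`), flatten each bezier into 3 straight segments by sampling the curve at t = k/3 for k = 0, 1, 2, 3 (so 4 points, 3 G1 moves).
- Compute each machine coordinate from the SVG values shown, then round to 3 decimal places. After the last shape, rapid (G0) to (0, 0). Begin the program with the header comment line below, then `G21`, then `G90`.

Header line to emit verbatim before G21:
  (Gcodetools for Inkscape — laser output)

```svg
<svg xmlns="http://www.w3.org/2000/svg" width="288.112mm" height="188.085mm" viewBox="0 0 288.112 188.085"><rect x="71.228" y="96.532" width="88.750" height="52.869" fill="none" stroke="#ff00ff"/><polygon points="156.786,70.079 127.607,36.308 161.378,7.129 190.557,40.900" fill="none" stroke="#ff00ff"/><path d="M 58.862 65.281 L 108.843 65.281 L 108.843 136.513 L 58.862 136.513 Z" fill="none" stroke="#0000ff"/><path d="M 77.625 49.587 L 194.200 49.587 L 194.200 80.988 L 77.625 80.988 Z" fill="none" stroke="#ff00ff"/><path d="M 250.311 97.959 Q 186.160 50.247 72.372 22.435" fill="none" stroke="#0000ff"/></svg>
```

1 u = 1 mm; y_m = 188.085 − y.

[1] `<rect>` rectangle, #ff00ff→score S565 F2149: (71.228,91.553) → (159.978,91.553) → (159.978,38.684) → (71.228,38.684) → (71.228,91.553) (closed)

[2] `<polygon>` regular polygon, #ff00ff→score S565 F2149: (156.786,118.006) → (127.607,151.777) → (161.378,180.956) → (190.557,147.185) → (156.786,118.006) (closed)

[3] `<path>` rectangle, #0000ff→engrave S204 F3272: (58.862,122.804) → (108.843,122.804) → (108.843,51.572) → (58.862,51.572) → (58.862,122.804) (closed)

[4] `<path>` rectangle, #ff00ff→score S565 F2149: (77.625,138.498) → (194.200,138.498) → (194.200,107.097) → (77.625,107.097) → (77.625,138.498) (closed)

[5] `<path>` quadratic bezier, #0000ff→engrave S204 F3272: (250.311,90.126) → (202.028,119.723) → (142.715,144.898) → (72.372,165.650)

(Gcodetools for Inkscape — laser output)
G21
G90
G0 X71.228 Y91.553
M4 S565
G1 X159.978 Y91.553 F2149
G1 X159.978 Y38.684
G1 X71.228 Y38.684
G1 X71.228 Y91.553
G0 X156.786 Y118.006
M4 S565
G1 X127.607 Y151.777 F2149
G1 X161.378 Y180.956
G1 X190.557 Y147.185
G1 X156.786 Y118.006
G0 X58.862 Y122.804
M4 S204
G1 X108.843 Y122.804 F3272
G1 X108.843 Y51.572
G1 X58.862 Y51.572
G1 X58.862 Y122.804
G0 X77.625 Y138.498
M4 S565
G1 X194.200 Y138.498 F2149
G1 X194.200 Y107.097
G1 X77.625 Y107.097
G1 X77.625 Y138.498
G0 X250.311 Y90.126
M4 S204
G1 X202.028 Y119.723 F3272
G1 X142.715 Y144.898
G1 X72.372 Y165.650
M5
G0 X0.000 Y0.000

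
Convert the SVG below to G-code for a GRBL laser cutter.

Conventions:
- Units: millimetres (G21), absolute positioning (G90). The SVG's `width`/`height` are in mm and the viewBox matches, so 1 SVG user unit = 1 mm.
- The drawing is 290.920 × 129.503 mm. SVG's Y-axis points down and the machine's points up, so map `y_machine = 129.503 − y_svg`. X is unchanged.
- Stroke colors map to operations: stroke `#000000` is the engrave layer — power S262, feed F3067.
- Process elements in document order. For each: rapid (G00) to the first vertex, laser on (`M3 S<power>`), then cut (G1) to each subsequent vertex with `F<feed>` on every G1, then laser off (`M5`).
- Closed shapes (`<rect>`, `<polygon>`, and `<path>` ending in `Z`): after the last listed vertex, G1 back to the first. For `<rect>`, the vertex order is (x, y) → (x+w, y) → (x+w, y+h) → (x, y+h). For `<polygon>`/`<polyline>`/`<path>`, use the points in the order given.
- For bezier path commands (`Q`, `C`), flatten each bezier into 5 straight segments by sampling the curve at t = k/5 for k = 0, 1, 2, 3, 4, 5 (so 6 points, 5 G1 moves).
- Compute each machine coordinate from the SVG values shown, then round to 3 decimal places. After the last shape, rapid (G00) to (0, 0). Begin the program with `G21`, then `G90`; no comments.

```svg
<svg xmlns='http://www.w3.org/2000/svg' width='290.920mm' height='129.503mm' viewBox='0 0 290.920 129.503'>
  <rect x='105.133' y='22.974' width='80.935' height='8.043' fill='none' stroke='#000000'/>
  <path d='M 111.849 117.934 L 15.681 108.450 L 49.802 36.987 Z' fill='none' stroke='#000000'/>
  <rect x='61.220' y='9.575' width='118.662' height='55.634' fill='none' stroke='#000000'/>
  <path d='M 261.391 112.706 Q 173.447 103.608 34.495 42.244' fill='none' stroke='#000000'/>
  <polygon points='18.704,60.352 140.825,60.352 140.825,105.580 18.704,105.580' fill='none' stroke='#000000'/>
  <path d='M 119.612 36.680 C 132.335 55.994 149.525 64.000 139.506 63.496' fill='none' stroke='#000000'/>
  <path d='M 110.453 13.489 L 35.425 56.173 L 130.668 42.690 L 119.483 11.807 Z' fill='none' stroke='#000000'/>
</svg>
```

G21
G90
G00 X105.133 Y106.529
M3 S262
G1 X186.068 Y106.529 F3067
G1 X186.068 Y98.486 F3067
G1 X105.133 Y98.486 F3067
G1 X105.133 Y106.529 F3067
M5
G00 X111.849 Y11.569
M3 S262
G1 X15.681 Y21.053 F3067
G1 X49.802 Y92.516 F3067
G1 X111.849 Y11.569 F3067
M5
G00 X61.220 Y119.928
M3 S262
G1 X179.882 Y119.928 F3067
G1 X179.882 Y64.294 F3067
G1 X61.220 Y64.294 F3067
G1 X61.220 Y119.928 F3067
M5
G00 X261.391 Y16.797
M3 S262
G1 X224.173 Y22.527 F3067
G1 X182.875 Y32.438 F3067
G1 X137.495 Y46.530 F3067
G1 X88.035 Y64.804 F3067
G1 X34.495 Y87.259 F3067
M5
G00 X18.704 Y69.151
M3 S262
G1 X140.825 Y69.151 F3067
G1 X140.825 Y23.923 F3067
G1 X18.704 Y23.923 F3067
G1 X18.704 Y69.151 F3067
M5
G00 X119.612 Y92.823
M3 S262
G1 X127.528 Y82.569 F3067
G1 X134.996 Y74.895 F3067
G1 X140.496 Y69.666 F3067
G1 X142.506 Y66.748 F3067
G1 X139.506 Y66.007 F3067
M5
G00 X110.453 Y116.014
M3 S262
G1 X35.425 Y73.330 F3067
G1 X130.668 Y86.813 F3067
G1 X119.483 Y117.696 F3067
G1 X110.453 Y116.014 F3067
M5
G00 X0.000 Y0.000

1 u = 1 mm; y_m = 129.503 − y.

[1] `<rect>` rectangle, #000000→engrave S262 F3067: (105.133,106.529) → (186.068,106.529) → (186.068,98.486) → (105.133,98.486) → (105.133,106.529) (closed)

[2] `<path>` closed polygon, #000000→engrave S262 F3067: (111.849,11.569) → (15.681,21.053) → (49.802,92.516) → (111.849,11.569) (closed)

[3] `<rect>` rectangle, #000000→engrave S262 F3067: (61.220,119.928) → (179.882,119.928) → (179.882,64.294) → (61.220,64.294) → (61.220,119.928) (closed)

[4] `<path>` quadratic bezier, #000000→engrave S262 F3067: (261.391,16.797) → (224.173,22.527) → (182.875,32.438) → (137.495,46.530) → (88.035,64.804) → (34.495,87.259)

[5] `<polygon>` rectangle, #000000→engrave S262 F3067: (18.704,69.151) → (140.825,69.151) → (140.825,23.923) → (18.704,23.923) → (18.704,69.151) (closed)

[6] `<path>` cubic bezier, #000000→engrave S262 F3067: (119.612,92.823) → (127.528,82.569) → (134.996,74.895) → (140.496,69.666) → (142.506,66.748) → (139.506,66.007)

[7] `<path>` closed polygon, #000000→engrave S262 F3067: (110.453,116.014) → (35.425,73.330) → (130.668,86.813) → (119.483,117.696) → (110.453,116.014) (closed)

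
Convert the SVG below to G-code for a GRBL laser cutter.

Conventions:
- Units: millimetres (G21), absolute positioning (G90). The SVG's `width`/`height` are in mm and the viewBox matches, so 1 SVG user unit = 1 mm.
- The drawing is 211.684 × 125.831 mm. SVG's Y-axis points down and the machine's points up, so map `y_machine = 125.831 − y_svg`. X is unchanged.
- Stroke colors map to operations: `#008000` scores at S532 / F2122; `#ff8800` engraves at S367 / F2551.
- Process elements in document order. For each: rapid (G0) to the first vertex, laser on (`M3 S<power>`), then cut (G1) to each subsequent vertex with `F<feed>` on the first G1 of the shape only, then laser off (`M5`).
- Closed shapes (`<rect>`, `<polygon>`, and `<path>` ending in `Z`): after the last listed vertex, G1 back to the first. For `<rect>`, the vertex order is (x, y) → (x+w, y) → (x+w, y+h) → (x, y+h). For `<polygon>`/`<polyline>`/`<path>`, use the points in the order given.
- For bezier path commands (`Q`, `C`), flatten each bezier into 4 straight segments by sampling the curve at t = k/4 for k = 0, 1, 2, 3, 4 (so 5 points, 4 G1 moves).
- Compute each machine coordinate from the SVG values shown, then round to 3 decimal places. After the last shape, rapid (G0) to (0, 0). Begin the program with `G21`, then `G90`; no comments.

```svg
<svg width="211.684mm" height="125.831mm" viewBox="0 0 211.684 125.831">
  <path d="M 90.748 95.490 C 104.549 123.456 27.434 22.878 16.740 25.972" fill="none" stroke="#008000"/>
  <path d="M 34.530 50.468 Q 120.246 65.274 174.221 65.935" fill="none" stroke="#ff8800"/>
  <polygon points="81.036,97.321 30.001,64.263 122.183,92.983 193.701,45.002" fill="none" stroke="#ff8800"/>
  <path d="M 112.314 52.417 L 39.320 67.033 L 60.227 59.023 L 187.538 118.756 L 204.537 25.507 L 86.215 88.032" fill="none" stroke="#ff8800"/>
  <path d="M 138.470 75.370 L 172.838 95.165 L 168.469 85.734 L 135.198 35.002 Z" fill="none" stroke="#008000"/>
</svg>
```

G21
G90
G0 X90.748 Y30.341
M3 S532
G1 X86.510 Y29.840 F2122
G1 X62.930 Y55.773
G1 X34.756 Y86.369
G1 X16.740 Y99.859
M5
G0 X34.530 Y75.363
M3 S367
G1 X75.404 Y68.844 F2551
G1 X112.311 Y64.093
G1 X145.250 Y61.111
G1 X174.221 Y59.896
M5
G0 X81.036 Y28.510
M3 S367
G1 X30.001 Y61.568 F2551
G1 X122.183 Y32.848
G1 X193.701 Y80.829
G1 X81.036 Y28.510
M5
G0 X112.314 Y73.414
M3 S367
G1 X39.320 Y58.798 F2551
G1 X60.227 Y66.808
G1 X187.538 Y7.075
G1 X204.537 Y100.324
G1 X86.215 Y37.799
M5
G0 X138.470 Y50.461
M3 S532
G1 X172.838 Y30.666 F2122
G1 X168.469 Y40.097
G1 X135.198 Y90.829
G1 X138.470 Y50.461
M5
G0 X0.000 Y0.000

1 u = 1 mm; y_m = 125.831 − y.

[1] `<path>` cubic bezier, #008000→score S532 F2122: (90.748,30.341) → (86.510,29.840) → (62.930,55.773) → (34.756,86.369) → (16.740,99.859)

[2] `<path>` quadratic bezier, #ff8800→engrave S367 F2551: (34.530,75.363) → (75.404,68.844) → (112.311,64.093) → (145.250,61.111) → (174.221,59.896)

[3] `<polygon>` closed polygon, #ff8800→engrave S367 F2551: (81.036,28.510) → (30.001,61.568) → (122.183,32.848) → (193.701,80.829) → (81.036,28.510) (closed)

[4] `<path>` open polyline, #ff8800→engrave S367 F2551: (112.314,73.414) → (39.320,58.798) → (60.227,66.808) → (187.538,7.075) → (204.537,100.324) → (86.215,37.799)

[5] `<path>` closed polygon, #008000→score S532 F2122: (138.470,50.461) → (172.838,30.666) → (168.469,40.097) → (135.198,90.829) → (138.470,50.461) (closed)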